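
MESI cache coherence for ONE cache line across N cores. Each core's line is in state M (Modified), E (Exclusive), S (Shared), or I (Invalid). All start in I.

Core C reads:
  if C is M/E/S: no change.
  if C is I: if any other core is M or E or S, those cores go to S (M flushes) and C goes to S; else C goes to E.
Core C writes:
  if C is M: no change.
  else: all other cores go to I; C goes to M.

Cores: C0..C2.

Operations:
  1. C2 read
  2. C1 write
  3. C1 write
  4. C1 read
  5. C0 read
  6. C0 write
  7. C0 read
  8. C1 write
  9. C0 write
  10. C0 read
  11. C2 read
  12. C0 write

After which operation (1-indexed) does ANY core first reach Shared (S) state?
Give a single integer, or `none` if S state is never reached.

Op 1: C2 read [C2 read from I: no other sharers -> C2=E (exclusive)] -> [I,I,E]
Op 2: C1 write [C1 write: invalidate ['C2=E'] -> C1=M] -> [I,M,I]
Op 3: C1 write [C1 write: already M (modified), no change] -> [I,M,I]
Op 4: C1 read [C1 read: already in M, no change] -> [I,M,I]
Op 5: C0 read [C0 read from I: others=['C1=M'] -> C0=S, others downsized to S] -> [S,S,I]
  -> First S state at op 5; remaining ops need not be traced.

Answer: 5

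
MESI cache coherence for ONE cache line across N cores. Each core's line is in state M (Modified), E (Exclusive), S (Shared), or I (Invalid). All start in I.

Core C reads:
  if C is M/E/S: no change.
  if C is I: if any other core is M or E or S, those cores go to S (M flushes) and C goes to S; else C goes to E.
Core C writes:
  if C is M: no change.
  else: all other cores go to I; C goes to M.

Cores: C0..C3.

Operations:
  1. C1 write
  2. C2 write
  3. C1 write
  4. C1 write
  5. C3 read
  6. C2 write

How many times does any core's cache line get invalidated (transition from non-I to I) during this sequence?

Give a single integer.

Op 1: C1 write [C1 write: invalidate none -> C1=M] -> [I,M,I,I] (invalidations this op: 0; running total: 0)
Op 2: C2 write [C2 write: invalidate ['C1=M'] -> C2=M] -> [I,I,M,I] (invalidations this op: 1; running total: 1)
Op 3: C1 write [C1 write: invalidate ['C2=M'] -> C1=M] -> [I,M,I,I] (invalidations this op: 1; running total: 2)
Op 4: C1 write [C1 write: already M (modified), no change] -> [I,M,I,I] (invalidations this op: 0; running total: 2)
Op 5: C3 read [C3 read from I: others=['C1=M'] -> C3=S, others downsized to S] -> [I,S,I,S] (invalidations this op: 0; running total: 2)
Op 6: C2 write [C2 write: invalidate ['C1=S', 'C3=S'] -> C2=M] -> [I,I,M,I] (invalidations this op: 2; running total: 4)

Answer: 4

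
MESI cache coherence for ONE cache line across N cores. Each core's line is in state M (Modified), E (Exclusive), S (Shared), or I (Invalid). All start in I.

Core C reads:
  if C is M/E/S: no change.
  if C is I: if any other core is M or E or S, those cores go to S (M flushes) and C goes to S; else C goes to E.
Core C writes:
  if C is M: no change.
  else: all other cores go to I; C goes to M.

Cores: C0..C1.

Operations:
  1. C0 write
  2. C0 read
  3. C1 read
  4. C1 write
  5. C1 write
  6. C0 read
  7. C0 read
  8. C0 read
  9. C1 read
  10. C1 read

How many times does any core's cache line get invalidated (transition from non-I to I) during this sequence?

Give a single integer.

Answer: 1

Derivation:
Op 1: C0 write [C0 write: invalidate none -> C0=M] -> [M,I] (invalidations this op: 0; running total: 0)
Op 2: C0 read [C0 read: already in M, no change] -> [M,I] (invalidations this op: 0; running total: 0)
Op 3: C1 read [C1 read from I: others=['C0=M'] -> C1=S, others downsized to S] -> [S,S] (invalidations this op: 0; running total: 0)
Op 4: C1 write [C1 write: invalidate ['C0=S'] -> C1=M] -> [I,M] (invalidations this op: 1; running total: 1)
Op 5: C1 write [C1 write: already M (modified), no change] -> [I,M] (invalidations this op: 0; running total: 1)
Op 6: C0 read [C0 read from I: others=['C1=M'] -> C0=S, others downsized to S] -> [S,S] (invalidations this op: 0; running total: 1)
Op 7: C0 read [C0 read: already in S, no change] -> [S,S] (invalidations this op: 0; running total: 1)
Op 8: C0 read [C0 read: already in S, no change] -> [S,S] (invalidations this op: 0; running total: 1)
Op 9: C1 read [C1 read: already in S, no change] -> [S,S] (invalidations this op: 0; running total: 1)
Op 10: C1 read [C1 read: already in S, no change] -> [S,S] (invalidations this op: 0; running total: 1)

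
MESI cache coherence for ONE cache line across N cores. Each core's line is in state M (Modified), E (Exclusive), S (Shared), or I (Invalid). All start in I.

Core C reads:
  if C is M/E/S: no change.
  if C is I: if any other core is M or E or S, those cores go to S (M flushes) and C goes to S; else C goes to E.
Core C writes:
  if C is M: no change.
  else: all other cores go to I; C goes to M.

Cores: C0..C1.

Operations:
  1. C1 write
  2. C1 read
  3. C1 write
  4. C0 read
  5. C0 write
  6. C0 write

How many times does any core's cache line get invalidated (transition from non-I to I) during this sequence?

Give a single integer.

Op 1: C1 write [C1 write: invalidate none -> C1=M] -> [I,M] (invalidations this op: 0; running total: 0)
Op 2: C1 read [C1 read: already in M, no change] -> [I,M] (invalidations this op: 0; running total: 0)
Op 3: C1 write [C1 write: already M (modified), no change] -> [I,M] (invalidations this op: 0; running total: 0)
Op 4: C0 read [C0 read from I: others=['C1=M'] -> C0=S, others downsized to S] -> [S,S] (invalidations this op: 0; running total: 0)
Op 5: C0 write [C0 write: invalidate ['C1=S'] -> C0=M] -> [M,I] (invalidations this op: 1; running total: 1)
Op 6: C0 write [C0 write: already M (modified), no change] -> [M,I] (invalidations this op: 0; running total: 1)

Answer: 1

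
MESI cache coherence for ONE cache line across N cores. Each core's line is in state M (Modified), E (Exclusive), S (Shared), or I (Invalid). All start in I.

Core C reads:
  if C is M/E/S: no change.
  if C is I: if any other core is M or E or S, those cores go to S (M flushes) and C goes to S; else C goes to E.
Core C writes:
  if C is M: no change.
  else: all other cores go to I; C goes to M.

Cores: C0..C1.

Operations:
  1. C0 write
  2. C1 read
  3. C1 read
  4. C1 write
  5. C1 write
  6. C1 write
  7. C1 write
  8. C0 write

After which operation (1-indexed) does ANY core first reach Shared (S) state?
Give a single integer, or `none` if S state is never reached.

Answer: 2

Derivation:
Op 1: C0 write [C0 write: invalidate none -> C0=M] -> [M,I]
Op 2: C1 read [C1 read from I: others=['C0=M'] -> C1=S, others downsized to S] -> [S,S]
  -> First S state at op 2; remaining ops need not be traced.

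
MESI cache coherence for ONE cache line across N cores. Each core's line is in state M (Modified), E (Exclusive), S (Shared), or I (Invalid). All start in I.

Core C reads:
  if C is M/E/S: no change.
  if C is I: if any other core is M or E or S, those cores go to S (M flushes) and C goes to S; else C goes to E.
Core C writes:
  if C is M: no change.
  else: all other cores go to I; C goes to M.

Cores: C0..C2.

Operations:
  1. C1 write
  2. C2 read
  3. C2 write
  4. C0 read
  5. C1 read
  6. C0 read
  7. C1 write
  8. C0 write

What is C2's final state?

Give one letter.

Answer: I

Derivation:
Op 1: C1 write [C1 write: invalidate none -> C1=M] -> [I,M,I]
Op 2: C2 read [C2 read from I: others=['C1=M'] -> C2=S, others downsized to S] -> [I,S,S]
Op 3: C2 write [C2 write: invalidate ['C1=S'] -> C2=M] -> [I,I,M]
Op 4: C0 read [C0 read from I: others=['C2=M'] -> C0=S, others downsized to S] -> [S,I,S]
Op 5: C1 read [C1 read from I: others=['C0=S', 'C2=S'] -> C1=S, others downsized to S] -> [S,S,S]
Op 6: C0 read [C0 read: already in S, no change] -> [S,S,S]
Op 7: C1 write [C1 write: invalidate ['C0=S', 'C2=S'] -> C1=M] -> [I,M,I]
Op 8: C0 write [C0 write: invalidate ['C1=M'] -> C0=M] -> [M,I,I]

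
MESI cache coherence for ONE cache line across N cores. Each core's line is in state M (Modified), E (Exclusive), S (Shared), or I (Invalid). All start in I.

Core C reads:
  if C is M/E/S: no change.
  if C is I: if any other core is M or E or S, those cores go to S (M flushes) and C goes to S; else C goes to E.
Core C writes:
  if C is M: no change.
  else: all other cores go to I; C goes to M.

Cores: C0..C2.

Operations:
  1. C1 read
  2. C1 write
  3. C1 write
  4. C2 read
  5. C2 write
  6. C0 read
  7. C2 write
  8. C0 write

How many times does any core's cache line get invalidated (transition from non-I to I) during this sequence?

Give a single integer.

Answer: 3

Derivation:
Op 1: C1 read [C1 read from I: no other sharers -> C1=E (exclusive)] -> [I,E,I] (invalidations this op: 0; running total: 0)
Op 2: C1 write [C1 write: invalidate none -> C1=M] -> [I,M,I] (invalidations this op: 0; running total: 0)
Op 3: C1 write [C1 write: already M (modified), no change] -> [I,M,I] (invalidations this op: 0; running total: 0)
Op 4: C2 read [C2 read from I: others=['C1=M'] -> C2=S, others downsized to S] -> [I,S,S] (invalidations this op: 0; running total: 0)
Op 5: C2 write [C2 write: invalidate ['C1=S'] -> C2=M] -> [I,I,M] (invalidations this op: 1; running total: 1)
Op 6: C0 read [C0 read from I: others=['C2=M'] -> C0=S, others downsized to S] -> [S,I,S] (invalidations this op: 0; running total: 1)
Op 7: C2 write [C2 write: invalidate ['C0=S'] -> C2=M] -> [I,I,M] (invalidations this op: 1; running total: 2)
Op 8: C0 write [C0 write: invalidate ['C2=M'] -> C0=M] -> [M,I,I] (invalidations this op: 1; running total: 3)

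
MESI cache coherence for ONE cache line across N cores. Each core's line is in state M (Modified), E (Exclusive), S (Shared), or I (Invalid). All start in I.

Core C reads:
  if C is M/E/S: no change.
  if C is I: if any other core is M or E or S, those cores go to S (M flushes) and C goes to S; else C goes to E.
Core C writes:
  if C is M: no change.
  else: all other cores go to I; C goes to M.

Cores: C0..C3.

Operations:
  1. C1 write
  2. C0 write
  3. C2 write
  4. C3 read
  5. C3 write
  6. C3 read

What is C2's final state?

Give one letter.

Op 1: C1 write [C1 write: invalidate none -> C1=M] -> [I,M,I,I]
Op 2: C0 write [C0 write: invalidate ['C1=M'] -> C0=M] -> [M,I,I,I]
Op 3: C2 write [C2 write: invalidate ['C0=M'] -> C2=M] -> [I,I,M,I]
Op 4: C3 read [C3 read from I: others=['C2=M'] -> C3=S, others downsized to S] -> [I,I,S,S]
Op 5: C3 write [C3 write: invalidate ['C2=S'] -> C3=M] -> [I,I,I,M]
Op 6: C3 read [C3 read: already in M, no change] -> [I,I,I,M]

Answer: I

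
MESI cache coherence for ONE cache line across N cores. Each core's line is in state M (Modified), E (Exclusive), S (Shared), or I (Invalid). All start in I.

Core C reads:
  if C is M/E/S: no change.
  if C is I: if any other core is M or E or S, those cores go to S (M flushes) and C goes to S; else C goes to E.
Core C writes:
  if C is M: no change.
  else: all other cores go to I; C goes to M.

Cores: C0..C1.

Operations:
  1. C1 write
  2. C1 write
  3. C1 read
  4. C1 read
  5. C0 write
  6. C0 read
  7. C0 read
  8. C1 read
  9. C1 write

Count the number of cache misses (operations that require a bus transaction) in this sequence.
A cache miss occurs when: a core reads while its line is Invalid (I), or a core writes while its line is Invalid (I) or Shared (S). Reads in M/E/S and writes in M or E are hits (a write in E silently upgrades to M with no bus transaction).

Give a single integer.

Op 1: C1 write [C1 write: invalidate none -> C1=M] -> [I,M] [MISS #1: write from I]
Op 2: C1 write [C1 write: already M (modified), no change] -> [I,M] [hit: write from M]
Op 3: C1 read [C1 read: already in M, no change] -> [I,M] [hit: read from M]
Op 4: C1 read [C1 read: already in M, no change] -> [I,M] [hit: read from M]
Op 5: C0 write [C0 write: invalidate ['C1=M'] -> C0=M] -> [M,I] [MISS #2: write from I]
Op 6: C0 read [C0 read: already in M, no change] -> [M,I] [hit: read from M]
Op 7: C0 read [C0 read: already in M, no change] -> [M,I] [hit: read from M]
Op 8: C1 read [C1 read from I: others=['C0=M'] -> C1=S, others downsized to S] -> [S,S] [MISS #3: read from I]
Op 9: C1 write [C1 write: invalidate ['C0=S'] -> C1=M] -> [I,M] [MISS #4: write from S]

Answer: 4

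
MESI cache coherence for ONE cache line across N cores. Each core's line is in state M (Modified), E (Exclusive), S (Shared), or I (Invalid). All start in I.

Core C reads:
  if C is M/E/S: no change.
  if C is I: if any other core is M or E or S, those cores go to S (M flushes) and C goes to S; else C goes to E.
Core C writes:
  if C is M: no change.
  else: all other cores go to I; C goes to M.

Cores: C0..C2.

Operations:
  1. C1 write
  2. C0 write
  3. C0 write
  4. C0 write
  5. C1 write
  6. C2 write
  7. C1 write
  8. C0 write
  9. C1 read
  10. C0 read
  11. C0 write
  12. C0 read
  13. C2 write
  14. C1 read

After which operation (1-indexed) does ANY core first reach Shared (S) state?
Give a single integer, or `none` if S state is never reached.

Answer: 9

Derivation:
Op 1: C1 write [C1 write: invalidate none -> C1=M] -> [I,M,I]
Op 2: C0 write [C0 write: invalidate ['C1=M'] -> C0=M] -> [M,I,I]
Op 3: C0 write [C0 write: already M (modified), no change] -> [M,I,I]
Op 4: C0 write [C0 write: already M (modified), no change] -> [M,I,I]
Op 5: C1 write [C1 write: invalidate ['C0=M'] -> C1=M] -> [I,M,I]
Op 6: C2 write [C2 write: invalidate ['C1=M'] -> C2=M] -> [I,I,M]
Op 7: C1 write [C1 write: invalidate ['C2=M'] -> C1=M] -> [I,M,I]
Op 8: C0 write [C0 write: invalidate ['C1=M'] -> C0=M] -> [M,I,I]
Op 9: C1 read [C1 read from I: others=['C0=M'] -> C1=S, others downsized to S] -> [S,S,I]
  -> First S state at op 9; remaining ops need not be traced.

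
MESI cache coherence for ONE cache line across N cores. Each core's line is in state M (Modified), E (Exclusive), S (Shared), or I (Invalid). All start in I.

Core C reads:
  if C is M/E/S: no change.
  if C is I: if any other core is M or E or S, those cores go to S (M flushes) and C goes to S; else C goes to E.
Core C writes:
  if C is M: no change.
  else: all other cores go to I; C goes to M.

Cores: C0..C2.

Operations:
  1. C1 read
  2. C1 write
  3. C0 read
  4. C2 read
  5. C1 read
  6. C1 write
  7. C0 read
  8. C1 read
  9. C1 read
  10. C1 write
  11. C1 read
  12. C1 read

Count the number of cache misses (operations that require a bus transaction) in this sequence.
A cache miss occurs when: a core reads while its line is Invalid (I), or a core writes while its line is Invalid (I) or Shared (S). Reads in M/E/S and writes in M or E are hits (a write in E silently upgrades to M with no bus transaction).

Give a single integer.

Answer: 6

Derivation:
Op 1: C1 read [C1 read from I: no other sharers -> C1=E (exclusive)] -> [I,E,I] [MISS #1: read from I]
Op 2: C1 write [C1 write: invalidate none -> C1=M] -> [I,M,I] [hit: write from E is a silent E->M upgrade, no bus transaction]
Op 3: C0 read [C0 read from I: others=['C1=M'] -> C0=S, others downsized to S] -> [S,S,I] [MISS #2: read from I]
Op 4: C2 read [C2 read from I: others=['C0=S', 'C1=S'] -> C2=S, others downsized to S] -> [S,S,S] [MISS #3: read from I]
Op 5: C1 read [C1 read: already in S, no change] -> [S,S,S] [hit: read from S]
Op 6: C1 write [C1 write: invalidate ['C0=S', 'C2=S'] -> C1=M] -> [I,M,I] [MISS #4: write from S]
Op 7: C0 read [C0 read from I: others=['C1=M'] -> C0=S, others downsized to S] -> [S,S,I] [MISS #5: read from I]
Op 8: C1 read [C1 read: already in S, no change] -> [S,S,I] [hit: read from S]
Op 9: C1 read [C1 read: already in S, no change] -> [S,S,I] [hit: read from S]
Op 10: C1 write [C1 write: invalidate ['C0=S'] -> C1=M] -> [I,M,I] [MISS #6: write from S]
Op 11: C1 read [C1 read: already in M, no change] -> [I,M,I] [hit: read from M]
Op 12: C1 read [C1 read: already in M, no change] -> [I,M,I] [hit: read from M]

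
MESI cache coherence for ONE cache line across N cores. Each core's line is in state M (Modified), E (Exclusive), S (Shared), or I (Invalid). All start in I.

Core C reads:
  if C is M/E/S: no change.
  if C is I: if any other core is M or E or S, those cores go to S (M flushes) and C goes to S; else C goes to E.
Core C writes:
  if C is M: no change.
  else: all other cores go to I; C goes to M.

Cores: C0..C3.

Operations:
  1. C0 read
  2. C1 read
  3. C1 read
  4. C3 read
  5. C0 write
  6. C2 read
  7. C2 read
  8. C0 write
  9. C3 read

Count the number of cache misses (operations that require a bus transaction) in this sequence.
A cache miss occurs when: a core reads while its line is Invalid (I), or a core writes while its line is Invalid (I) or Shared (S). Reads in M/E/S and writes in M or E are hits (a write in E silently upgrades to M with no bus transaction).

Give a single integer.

Op 1: C0 read [C0 read from I: no other sharers -> C0=E (exclusive)] -> [E,I,I,I] [MISS #1: read from I]
Op 2: C1 read [C1 read from I: others=['C0=E'] -> C1=S, others downsized to S] -> [S,S,I,I] [MISS #2: read from I]
Op 3: C1 read [C1 read: already in S, no change] -> [S,S,I,I] [hit: read from S]
Op 4: C3 read [C3 read from I: others=['C0=S', 'C1=S'] -> C3=S, others downsized to S] -> [S,S,I,S] [MISS #3: read from I]
Op 5: C0 write [C0 write: invalidate ['C1=S', 'C3=S'] -> C0=M] -> [M,I,I,I] [MISS #4: write from S]
Op 6: C2 read [C2 read from I: others=['C0=M'] -> C2=S, others downsized to S] -> [S,I,S,I] [MISS #5: read from I]
Op 7: C2 read [C2 read: already in S, no change] -> [S,I,S,I] [hit: read from S]
Op 8: C0 write [C0 write: invalidate ['C2=S'] -> C0=M] -> [M,I,I,I] [MISS #6: write from S]
Op 9: C3 read [C3 read from I: others=['C0=M'] -> C3=S, others downsized to S] -> [S,I,I,S] [MISS #7: read from I]

Answer: 7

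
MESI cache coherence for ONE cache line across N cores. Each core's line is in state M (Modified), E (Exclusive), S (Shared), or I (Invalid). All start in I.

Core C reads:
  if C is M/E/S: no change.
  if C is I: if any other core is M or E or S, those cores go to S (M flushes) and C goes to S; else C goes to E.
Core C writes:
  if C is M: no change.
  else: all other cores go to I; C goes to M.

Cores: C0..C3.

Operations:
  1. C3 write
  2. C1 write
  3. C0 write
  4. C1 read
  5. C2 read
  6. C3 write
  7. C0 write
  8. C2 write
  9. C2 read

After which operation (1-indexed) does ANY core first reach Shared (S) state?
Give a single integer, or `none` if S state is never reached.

Op 1: C3 write [C3 write: invalidate none -> C3=M] -> [I,I,I,M]
Op 2: C1 write [C1 write: invalidate ['C3=M'] -> C1=M] -> [I,M,I,I]
Op 3: C0 write [C0 write: invalidate ['C1=M'] -> C0=M] -> [M,I,I,I]
Op 4: C1 read [C1 read from I: others=['C0=M'] -> C1=S, others downsized to S] -> [S,S,I,I]
  -> First S state at op 4; remaining ops need not be traced.

Answer: 4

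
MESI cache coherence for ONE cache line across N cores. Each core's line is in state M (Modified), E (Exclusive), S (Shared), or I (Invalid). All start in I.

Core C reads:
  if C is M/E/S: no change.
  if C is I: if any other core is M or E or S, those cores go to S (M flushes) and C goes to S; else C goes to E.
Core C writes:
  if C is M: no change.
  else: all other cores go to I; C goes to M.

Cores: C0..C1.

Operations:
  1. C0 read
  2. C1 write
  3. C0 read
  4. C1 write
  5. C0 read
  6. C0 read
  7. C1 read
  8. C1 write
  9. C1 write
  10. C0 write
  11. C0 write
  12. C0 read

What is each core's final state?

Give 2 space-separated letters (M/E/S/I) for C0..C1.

Answer: M I

Derivation:
Op 1: C0 read [C0 read from I: no other sharers -> C0=E (exclusive)] -> [E,I]
Op 2: C1 write [C1 write: invalidate ['C0=E'] -> C1=M] -> [I,M]
Op 3: C0 read [C0 read from I: others=['C1=M'] -> C0=S, others downsized to S] -> [S,S]
Op 4: C1 write [C1 write: invalidate ['C0=S'] -> C1=M] -> [I,M]
Op 5: C0 read [C0 read from I: others=['C1=M'] -> C0=S, others downsized to S] -> [S,S]
Op 6: C0 read [C0 read: already in S, no change] -> [S,S]
Op 7: C1 read [C1 read: already in S, no change] -> [S,S]
Op 8: C1 write [C1 write: invalidate ['C0=S'] -> C1=M] -> [I,M]
Op 9: C1 write [C1 write: already M (modified), no change] -> [I,M]
Op 10: C0 write [C0 write: invalidate ['C1=M'] -> C0=M] -> [M,I]
Op 11: C0 write [C0 write: already M (modified), no change] -> [M,I]
Op 12: C0 read [C0 read: already in M, no change] -> [M,I]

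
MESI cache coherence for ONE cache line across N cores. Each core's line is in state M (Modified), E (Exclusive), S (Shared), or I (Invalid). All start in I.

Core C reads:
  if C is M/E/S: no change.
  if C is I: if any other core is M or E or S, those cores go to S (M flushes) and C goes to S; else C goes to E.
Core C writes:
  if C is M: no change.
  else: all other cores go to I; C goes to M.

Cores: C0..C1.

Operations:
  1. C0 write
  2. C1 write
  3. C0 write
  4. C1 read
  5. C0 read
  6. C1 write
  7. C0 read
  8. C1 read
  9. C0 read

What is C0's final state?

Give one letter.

Answer: S

Derivation:
Op 1: C0 write [C0 write: invalidate none -> C0=M] -> [M,I]
Op 2: C1 write [C1 write: invalidate ['C0=M'] -> C1=M] -> [I,M]
Op 3: C0 write [C0 write: invalidate ['C1=M'] -> C0=M] -> [M,I]
Op 4: C1 read [C1 read from I: others=['C0=M'] -> C1=S, others downsized to S] -> [S,S]
Op 5: C0 read [C0 read: already in S, no change] -> [S,S]
Op 6: C1 write [C1 write: invalidate ['C0=S'] -> C1=M] -> [I,M]
Op 7: C0 read [C0 read from I: others=['C1=M'] -> C0=S, others downsized to S] -> [S,S]
Op 8: C1 read [C1 read: already in S, no change] -> [S,S]
Op 9: C0 read [C0 read: already in S, no change] -> [S,S]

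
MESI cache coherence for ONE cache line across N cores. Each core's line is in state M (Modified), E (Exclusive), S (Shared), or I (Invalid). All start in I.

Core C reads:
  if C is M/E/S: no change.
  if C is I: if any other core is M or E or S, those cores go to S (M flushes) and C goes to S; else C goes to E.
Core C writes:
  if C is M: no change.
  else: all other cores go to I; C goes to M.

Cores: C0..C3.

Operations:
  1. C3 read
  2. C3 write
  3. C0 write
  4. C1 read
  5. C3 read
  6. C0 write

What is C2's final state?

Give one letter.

Op 1: C3 read [C3 read from I: no other sharers -> C3=E (exclusive)] -> [I,I,I,E]
Op 2: C3 write [C3 write: invalidate none -> C3=M] -> [I,I,I,M]
Op 3: C0 write [C0 write: invalidate ['C3=M'] -> C0=M] -> [M,I,I,I]
Op 4: C1 read [C1 read from I: others=['C0=M'] -> C1=S, others downsized to S] -> [S,S,I,I]
Op 5: C3 read [C3 read from I: others=['C0=S', 'C1=S'] -> C3=S, others downsized to S] -> [S,S,I,S]
Op 6: C0 write [C0 write: invalidate ['C1=S', 'C3=S'] -> C0=M] -> [M,I,I,I]

Answer: I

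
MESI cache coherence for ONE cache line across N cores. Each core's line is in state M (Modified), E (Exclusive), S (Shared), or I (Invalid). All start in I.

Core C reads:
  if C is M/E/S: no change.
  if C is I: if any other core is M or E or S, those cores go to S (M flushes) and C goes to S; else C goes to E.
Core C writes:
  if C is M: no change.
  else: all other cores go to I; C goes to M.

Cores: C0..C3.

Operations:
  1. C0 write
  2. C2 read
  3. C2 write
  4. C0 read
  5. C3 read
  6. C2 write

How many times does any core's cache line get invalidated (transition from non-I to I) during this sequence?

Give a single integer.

Answer: 3

Derivation:
Op 1: C0 write [C0 write: invalidate none -> C0=M] -> [M,I,I,I] (invalidations this op: 0; running total: 0)
Op 2: C2 read [C2 read from I: others=['C0=M'] -> C2=S, others downsized to S] -> [S,I,S,I] (invalidations this op: 0; running total: 0)
Op 3: C2 write [C2 write: invalidate ['C0=S'] -> C2=M] -> [I,I,M,I] (invalidations this op: 1; running total: 1)
Op 4: C0 read [C0 read from I: others=['C2=M'] -> C0=S, others downsized to S] -> [S,I,S,I] (invalidations this op: 0; running total: 1)
Op 5: C3 read [C3 read from I: others=['C0=S', 'C2=S'] -> C3=S, others downsized to S] -> [S,I,S,S] (invalidations this op: 0; running total: 1)
Op 6: C2 write [C2 write: invalidate ['C0=S', 'C3=S'] -> C2=M] -> [I,I,M,I] (invalidations this op: 2; running total: 3)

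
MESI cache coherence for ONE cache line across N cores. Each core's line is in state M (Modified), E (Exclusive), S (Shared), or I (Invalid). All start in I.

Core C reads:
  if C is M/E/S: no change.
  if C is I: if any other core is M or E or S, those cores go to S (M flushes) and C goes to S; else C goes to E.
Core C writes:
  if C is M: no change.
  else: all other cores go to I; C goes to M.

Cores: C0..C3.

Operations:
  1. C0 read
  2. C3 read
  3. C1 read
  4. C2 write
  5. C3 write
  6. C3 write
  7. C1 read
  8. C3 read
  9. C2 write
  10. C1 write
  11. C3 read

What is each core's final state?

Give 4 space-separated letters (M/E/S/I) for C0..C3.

Answer: I S I S

Derivation:
Op 1: C0 read [C0 read from I: no other sharers -> C0=E (exclusive)] -> [E,I,I,I]
Op 2: C3 read [C3 read from I: others=['C0=E'] -> C3=S, others downsized to S] -> [S,I,I,S]
Op 3: C1 read [C1 read from I: others=['C0=S', 'C3=S'] -> C1=S, others downsized to S] -> [S,S,I,S]
Op 4: C2 write [C2 write: invalidate ['C0=S', 'C1=S', 'C3=S'] -> C2=M] -> [I,I,M,I]
Op 5: C3 write [C3 write: invalidate ['C2=M'] -> C3=M] -> [I,I,I,M]
Op 6: C3 write [C3 write: already M (modified), no change] -> [I,I,I,M]
Op 7: C1 read [C1 read from I: others=['C3=M'] -> C1=S, others downsized to S] -> [I,S,I,S]
Op 8: C3 read [C3 read: already in S, no change] -> [I,S,I,S]
Op 9: C2 write [C2 write: invalidate ['C1=S', 'C3=S'] -> C2=M] -> [I,I,M,I]
Op 10: C1 write [C1 write: invalidate ['C2=M'] -> C1=M] -> [I,M,I,I]
Op 11: C3 read [C3 read from I: others=['C1=M'] -> C3=S, others downsized to S] -> [I,S,I,S]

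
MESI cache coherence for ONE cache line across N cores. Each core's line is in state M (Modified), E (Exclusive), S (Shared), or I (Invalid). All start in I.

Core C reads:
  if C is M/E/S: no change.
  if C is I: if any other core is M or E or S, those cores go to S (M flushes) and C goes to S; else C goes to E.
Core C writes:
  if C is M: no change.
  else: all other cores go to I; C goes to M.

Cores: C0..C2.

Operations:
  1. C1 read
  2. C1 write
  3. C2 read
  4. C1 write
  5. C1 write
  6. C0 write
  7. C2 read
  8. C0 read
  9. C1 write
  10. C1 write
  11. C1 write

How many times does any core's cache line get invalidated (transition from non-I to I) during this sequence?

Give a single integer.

Answer: 4

Derivation:
Op 1: C1 read [C1 read from I: no other sharers -> C1=E (exclusive)] -> [I,E,I] (invalidations this op: 0; running total: 0)
Op 2: C1 write [C1 write: invalidate none -> C1=M] -> [I,M,I] (invalidations this op: 0; running total: 0)
Op 3: C2 read [C2 read from I: others=['C1=M'] -> C2=S, others downsized to S] -> [I,S,S] (invalidations this op: 0; running total: 0)
Op 4: C1 write [C1 write: invalidate ['C2=S'] -> C1=M] -> [I,M,I] (invalidations this op: 1; running total: 1)
Op 5: C1 write [C1 write: already M (modified), no change] -> [I,M,I] (invalidations this op: 0; running total: 1)
Op 6: C0 write [C0 write: invalidate ['C1=M'] -> C0=M] -> [M,I,I] (invalidations this op: 1; running total: 2)
Op 7: C2 read [C2 read from I: others=['C0=M'] -> C2=S, others downsized to S] -> [S,I,S] (invalidations this op: 0; running total: 2)
Op 8: C0 read [C0 read: already in S, no change] -> [S,I,S] (invalidations this op: 0; running total: 2)
Op 9: C1 write [C1 write: invalidate ['C0=S', 'C2=S'] -> C1=M] -> [I,M,I] (invalidations this op: 2; running total: 4)
Op 10: C1 write [C1 write: already M (modified), no change] -> [I,M,I] (invalidations this op: 0; running total: 4)
Op 11: C1 write [C1 write: already M (modified), no change] -> [I,M,I] (invalidations this op: 0; running total: 4)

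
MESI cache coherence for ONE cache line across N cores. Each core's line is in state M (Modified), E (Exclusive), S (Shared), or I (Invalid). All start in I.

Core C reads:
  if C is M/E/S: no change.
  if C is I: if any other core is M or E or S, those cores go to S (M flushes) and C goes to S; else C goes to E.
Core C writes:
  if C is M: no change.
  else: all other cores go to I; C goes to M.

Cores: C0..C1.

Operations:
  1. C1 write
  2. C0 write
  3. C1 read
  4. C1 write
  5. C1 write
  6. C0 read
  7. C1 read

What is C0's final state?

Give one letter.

Op 1: C1 write [C1 write: invalidate none -> C1=M] -> [I,M]
Op 2: C0 write [C0 write: invalidate ['C1=M'] -> C0=M] -> [M,I]
Op 3: C1 read [C1 read from I: others=['C0=M'] -> C1=S, others downsized to S] -> [S,S]
Op 4: C1 write [C1 write: invalidate ['C0=S'] -> C1=M] -> [I,M]
Op 5: C1 write [C1 write: already M (modified), no change] -> [I,M]
Op 6: C0 read [C0 read from I: others=['C1=M'] -> C0=S, others downsized to S] -> [S,S]
Op 7: C1 read [C1 read: already in S, no change] -> [S,S]

Answer: S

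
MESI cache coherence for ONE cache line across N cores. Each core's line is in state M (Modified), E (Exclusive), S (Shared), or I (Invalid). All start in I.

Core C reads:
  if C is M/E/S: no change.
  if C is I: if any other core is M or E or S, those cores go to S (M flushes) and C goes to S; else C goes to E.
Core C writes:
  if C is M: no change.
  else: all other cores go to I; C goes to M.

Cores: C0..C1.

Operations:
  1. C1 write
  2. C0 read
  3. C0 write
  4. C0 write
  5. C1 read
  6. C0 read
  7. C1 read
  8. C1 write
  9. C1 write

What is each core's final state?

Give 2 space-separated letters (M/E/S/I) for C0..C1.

Op 1: C1 write [C1 write: invalidate none -> C1=M] -> [I,M]
Op 2: C0 read [C0 read from I: others=['C1=M'] -> C0=S, others downsized to S] -> [S,S]
Op 3: C0 write [C0 write: invalidate ['C1=S'] -> C0=M] -> [M,I]
Op 4: C0 write [C0 write: already M (modified), no change] -> [M,I]
Op 5: C1 read [C1 read from I: others=['C0=M'] -> C1=S, others downsized to S] -> [S,S]
Op 6: C0 read [C0 read: already in S, no change] -> [S,S]
Op 7: C1 read [C1 read: already in S, no change] -> [S,S]
Op 8: C1 write [C1 write: invalidate ['C0=S'] -> C1=M] -> [I,M]
Op 9: C1 write [C1 write: already M (modified), no change] -> [I,M]

Answer: I M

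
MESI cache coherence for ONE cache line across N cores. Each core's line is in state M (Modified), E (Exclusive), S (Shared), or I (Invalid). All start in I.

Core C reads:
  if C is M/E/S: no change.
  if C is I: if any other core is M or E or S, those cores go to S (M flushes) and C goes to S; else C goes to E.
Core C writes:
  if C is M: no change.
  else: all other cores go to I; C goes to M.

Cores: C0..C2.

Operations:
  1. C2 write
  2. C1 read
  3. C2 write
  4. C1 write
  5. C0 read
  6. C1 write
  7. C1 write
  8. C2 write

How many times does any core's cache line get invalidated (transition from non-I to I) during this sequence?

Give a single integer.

Op 1: C2 write [C2 write: invalidate none -> C2=M] -> [I,I,M] (invalidations this op: 0; running total: 0)
Op 2: C1 read [C1 read from I: others=['C2=M'] -> C1=S, others downsized to S] -> [I,S,S] (invalidations this op: 0; running total: 0)
Op 3: C2 write [C2 write: invalidate ['C1=S'] -> C2=M] -> [I,I,M] (invalidations this op: 1; running total: 1)
Op 4: C1 write [C1 write: invalidate ['C2=M'] -> C1=M] -> [I,M,I] (invalidations this op: 1; running total: 2)
Op 5: C0 read [C0 read from I: others=['C1=M'] -> C0=S, others downsized to S] -> [S,S,I] (invalidations this op: 0; running total: 2)
Op 6: C1 write [C1 write: invalidate ['C0=S'] -> C1=M] -> [I,M,I] (invalidations this op: 1; running total: 3)
Op 7: C1 write [C1 write: already M (modified), no change] -> [I,M,I] (invalidations this op: 0; running total: 3)
Op 8: C2 write [C2 write: invalidate ['C1=M'] -> C2=M] -> [I,I,M] (invalidations this op: 1; running total: 4)

Answer: 4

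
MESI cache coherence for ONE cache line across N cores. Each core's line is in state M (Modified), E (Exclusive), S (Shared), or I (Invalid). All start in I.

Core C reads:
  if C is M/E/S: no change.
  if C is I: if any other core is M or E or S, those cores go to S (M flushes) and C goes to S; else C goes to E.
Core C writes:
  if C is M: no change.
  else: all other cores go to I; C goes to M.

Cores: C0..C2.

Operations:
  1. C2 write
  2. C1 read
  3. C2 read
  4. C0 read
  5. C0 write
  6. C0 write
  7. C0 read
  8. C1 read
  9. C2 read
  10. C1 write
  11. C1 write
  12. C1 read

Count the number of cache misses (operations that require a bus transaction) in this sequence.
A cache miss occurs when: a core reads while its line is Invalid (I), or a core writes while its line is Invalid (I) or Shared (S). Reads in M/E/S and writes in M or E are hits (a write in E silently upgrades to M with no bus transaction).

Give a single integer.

Op 1: C2 write [C2 write: invalidate none -> C2=M] -> [I,I,M] [MISS #1: write from I]
Op 2: C1 read [C1 read from I: others=['C2=M'] -> C1=S, others downsized to S] -> [I,S,S] [MISS #2: read from I]
Op 3: C2 read [C2 read: already in S, no change] -> [I,S,S] [hit: read from S]
Op 4: C0 read [C0 read from I: others=['C1=S', 'C2=S'] -> C0=S, others downsized to S] -> [S,S,S] [MISS #3: read from I]
Op 5: C0 write [C0 write: invalidate ['C1=S', 'C2=S'] -> C0=M] -> [M,I,I] [MISS #4: write from S]
Op 6: C0 write [C0 write: already M (modified), no change] -> [M,I,I] [hit: write from M]
Op 7: C0 read [C0 read: already in M, no change] -> [M,I,I] [hit: read from M]
Op 8: C1 read [C1 read from I: others=['C0=M'] -> C1=S, others downsized to S] -> [S,S,I] [MISS #5: read from I]
Op 9: C2 read [C2 read from I: others=['C0=S', 'C1=S'] -> C2=S, others downsized to S] -> [S,S,S] [MISS #6: read from I]
Op 10: C1 write [C1 write: invalidate ['C0=S', 'C2=S'] -> C1=M] -> [I,M,I] [MISS #7: write from S]
Op 11: C1 write [C1 write: already M (modified), no change] -> [I,M,I] [hit: write from M]
Op 12: C1 read [C1 read: already in M, no change] -> [I,M,I] [hit: read from M]

Answer: 7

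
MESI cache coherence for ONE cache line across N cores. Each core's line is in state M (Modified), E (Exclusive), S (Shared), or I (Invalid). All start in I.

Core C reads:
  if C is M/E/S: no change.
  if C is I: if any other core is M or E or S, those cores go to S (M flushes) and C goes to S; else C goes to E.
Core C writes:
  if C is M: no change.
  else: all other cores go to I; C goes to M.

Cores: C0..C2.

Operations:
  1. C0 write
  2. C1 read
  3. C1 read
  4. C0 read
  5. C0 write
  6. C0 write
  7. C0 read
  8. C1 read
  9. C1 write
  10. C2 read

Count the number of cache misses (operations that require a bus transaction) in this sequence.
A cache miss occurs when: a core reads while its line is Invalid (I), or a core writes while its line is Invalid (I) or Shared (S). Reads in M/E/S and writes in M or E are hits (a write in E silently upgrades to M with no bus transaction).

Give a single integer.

Answer: 6

Derivation:
Op 1: C0 write [C0 write: invalidate none -> C0=M] -> [M,I,I] [MISS #1: write from I]
Op 2: C1 read [C1 read from I: others=['C0=M'] -> C1=S, others downsized to S] -> [S,S,I] [MISS #2: read from I]
Op 3: C1 read [C1 read: already in S, no change] -> [S,S,I] [hit: read from S]
Op 4: C0 read [C0 read: already in S, no change] -> [S,S,I] [hit: read from S]
Op 5: C0 write [C0 write: invalidate ['C1=S'] -> C0=M] -> [M,I,I] [MISS #3: write from S]
Op 6: C0 write [C0 write: already M (modified), no change] -> [M,I,I] [hit: write from M]
Op 7: C0 read [C0 read: already in M, no change] -> [M,I,I] [hit: read from M]
Op 8: C1 read [C1 read from I: others=['C0=M'] -> C1=S, others downsized to S] -> [S,S,I] [MISS #4: read from I]
Op 9: C1 write [C1 write: invalidate ['C0=S'] -> C1=M] -> [I,M,I] [MISS #5: write from S]
Op 10: C2 read [C2 read from I: others=['C1=M'] -> C2=S, others downsized to S] -> [I,S,S] [MISS #6: read from I]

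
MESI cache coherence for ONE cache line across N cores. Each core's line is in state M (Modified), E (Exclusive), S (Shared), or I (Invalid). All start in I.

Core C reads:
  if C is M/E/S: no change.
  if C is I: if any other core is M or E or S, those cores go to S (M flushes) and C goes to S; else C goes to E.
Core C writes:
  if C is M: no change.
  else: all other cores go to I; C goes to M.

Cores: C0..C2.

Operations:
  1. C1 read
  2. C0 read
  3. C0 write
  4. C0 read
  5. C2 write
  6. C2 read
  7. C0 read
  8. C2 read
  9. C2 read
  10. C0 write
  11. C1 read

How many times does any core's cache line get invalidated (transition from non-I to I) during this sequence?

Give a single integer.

Op 1: C1 read [C1 read from I: no other sharers -> C1=E (exclusive)] -> [I,E,I] (invalidations this op: 0; running total: 0)
Op 2: C0 read [C0 read from I: others=['C1=E'] -> C0=S, others downsized to S] -> [S,S,I] (invalidations this op: 0; running total: 0)
Op 3: C0 write [C0 write: invalidate ['C1=S'] -> C0=M] -> [M,I,I] (invalidations this op: 1; running total: 1)
Op 4: C0 read [C0 read: already in M, no change] -> [M,I,I] (invalidations this op: 0; running total: 1)
Op 5: C2 write [C2 write: invalidate ['C0=M'] -> C2=M] -> [I,I,M] (invalidations this op: 1; running total: 2)
Op 6: C2 read [C2 read: already in M, no change] -> [I,I,M] (invalidations this op: 0; running total: 2)
Op 7: C0 read [C0 read from I: others=['C2=M'] -> C0=S, others downsized to S] -> [S,I,S] (invalidations this op: 0; running total: 2)
Op 8: C2 read [C2 read: already in S, no change] -> [S,I,S] (invalidations this op: 0; running total: 2)
Op 9: C2 read [C2 read: already in S, no change] -> [S,I,S] (invalidations this op: 0; running total: 2)
Op 10: C0 write [C0 write: invalidate ['C2=S'] -> C0=M] -> [M,I,I] (invalidations this op: 1; running total: 3)
Op 11: C1 read [C1 read from I: others=['C0=M'] -> C1=S, others downsized to S] -> [S,S,I] (invalidations this op: 0; running total: 3)

Answer: 3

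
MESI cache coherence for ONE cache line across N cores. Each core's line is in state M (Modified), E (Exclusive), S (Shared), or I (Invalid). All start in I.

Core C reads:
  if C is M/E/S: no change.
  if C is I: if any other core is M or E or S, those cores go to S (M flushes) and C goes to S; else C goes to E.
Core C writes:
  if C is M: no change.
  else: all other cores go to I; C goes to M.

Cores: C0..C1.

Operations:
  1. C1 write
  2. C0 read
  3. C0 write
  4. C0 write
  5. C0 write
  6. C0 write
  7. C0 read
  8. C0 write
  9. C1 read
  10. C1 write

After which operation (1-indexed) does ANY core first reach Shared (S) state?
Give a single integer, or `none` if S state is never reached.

Answer: 2

Derivation:
Op 1: C1 write [C1 write: invalidate none -> C1=M] -> [I,M]
Op 2: C0 read [C0 read from I: others=['C1=M'] -> C0=S, others downsized to S] -> [S,S]
  -> First S state at op 2; remaining ops need not be traced.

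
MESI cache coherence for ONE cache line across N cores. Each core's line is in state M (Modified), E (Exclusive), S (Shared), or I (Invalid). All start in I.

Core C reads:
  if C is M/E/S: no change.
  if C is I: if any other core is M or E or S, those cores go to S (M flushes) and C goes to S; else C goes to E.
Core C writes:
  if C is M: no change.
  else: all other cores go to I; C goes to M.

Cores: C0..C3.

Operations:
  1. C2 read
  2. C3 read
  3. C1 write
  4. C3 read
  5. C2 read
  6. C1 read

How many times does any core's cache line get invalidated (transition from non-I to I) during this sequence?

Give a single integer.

Answer: 2

Derivation:
Op 1: C2 read [C2 read from I: no other sharers -> C2=E (exclusive)] -> [I,I,E,I] (invalidations this op: 0; running total: 0)
Op 2: C3 read [C3 read from I: others=['C2=E'] -> C3=S, others downsized to S] -> [I,I,S,S] (invalidations this op: 0; running total: 0)
Op 3: C1 write [C1 write: invalidate ['C2=S', 'C3=S'] -> C1=M] -> [I,M,I,I] (invalidations this op: 2; running total: 2)
Op 4: C3 read [C3 read from I: others=['C1=M'] -> C3=S, others downsized to S] -> [I,S,I,S] (invalidations this op: 0; running total: 2)
Op 5: C2 read [C2 read from I: others=['C1=S', 'C3=S'] -> C2=S, others downsized to S] -> [I,S,S,S] (invalidations this op: 0; running total: 2)
Op 6: C1 read [C1 read: already in S, no change] -> [I,S,S,S] (invalidations this op: 0; running total: 2)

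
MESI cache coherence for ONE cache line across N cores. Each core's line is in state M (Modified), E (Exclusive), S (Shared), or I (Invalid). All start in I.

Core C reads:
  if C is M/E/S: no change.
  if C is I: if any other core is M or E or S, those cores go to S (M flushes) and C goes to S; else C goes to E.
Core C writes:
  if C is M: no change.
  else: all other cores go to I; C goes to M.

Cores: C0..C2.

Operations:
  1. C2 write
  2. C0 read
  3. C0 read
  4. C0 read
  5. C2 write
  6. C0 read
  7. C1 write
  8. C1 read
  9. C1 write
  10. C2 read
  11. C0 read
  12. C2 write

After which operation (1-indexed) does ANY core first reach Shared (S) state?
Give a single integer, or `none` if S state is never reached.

Op 1: C2 write [C2 write: invalidate none -> C2=M] -> [I,I,M]
Op 2: C0 read [C0 read from I: others=['C2=M'] -> C0=S, others downsized to S] -> [S,I,S]
  -> First S state at op 2; remaining ops need not be traced.

Answer: 2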